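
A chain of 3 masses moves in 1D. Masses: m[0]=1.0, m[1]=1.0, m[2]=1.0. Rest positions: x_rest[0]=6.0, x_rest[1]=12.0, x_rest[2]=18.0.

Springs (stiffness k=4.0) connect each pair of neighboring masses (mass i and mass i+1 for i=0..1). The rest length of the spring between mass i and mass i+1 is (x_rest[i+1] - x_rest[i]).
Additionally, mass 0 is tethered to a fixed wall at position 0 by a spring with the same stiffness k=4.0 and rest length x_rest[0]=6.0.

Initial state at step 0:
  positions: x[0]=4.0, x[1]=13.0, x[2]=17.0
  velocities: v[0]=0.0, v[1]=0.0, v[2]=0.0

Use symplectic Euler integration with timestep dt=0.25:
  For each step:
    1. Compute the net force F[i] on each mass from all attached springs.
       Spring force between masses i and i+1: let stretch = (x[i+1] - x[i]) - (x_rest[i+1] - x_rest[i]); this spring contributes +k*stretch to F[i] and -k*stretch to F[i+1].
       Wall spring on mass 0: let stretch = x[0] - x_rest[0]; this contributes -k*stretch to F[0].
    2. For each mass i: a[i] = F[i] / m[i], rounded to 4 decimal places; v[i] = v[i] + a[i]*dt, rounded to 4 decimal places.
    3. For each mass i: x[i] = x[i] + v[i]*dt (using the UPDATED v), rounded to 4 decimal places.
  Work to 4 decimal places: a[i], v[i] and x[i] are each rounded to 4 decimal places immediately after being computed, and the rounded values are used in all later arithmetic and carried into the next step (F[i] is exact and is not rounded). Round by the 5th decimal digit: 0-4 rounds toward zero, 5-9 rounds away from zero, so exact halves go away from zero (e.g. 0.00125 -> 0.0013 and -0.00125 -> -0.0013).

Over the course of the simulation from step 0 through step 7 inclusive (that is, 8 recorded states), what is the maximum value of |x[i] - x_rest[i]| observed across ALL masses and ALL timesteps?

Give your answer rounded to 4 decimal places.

Step 0: x=[4.0000 13.0000 17.0000] v=[0.0000 0.0000 0.0000]
Step 1: x=[5.2500 11.7500 17.5000] v=[5.0000 -5.0000 2.0000]
Step 2: x=[6.8125 10.3125 18.0625] v=[6.2500 -5.7500 2.2500]
Step 3: x=[7.5469 9.9375 18.1875] v=[2.9375 -1.5000 0.5000]
Step 4: x=[6.9922 11.0274 17.7500] v=[-2.2188 4.3594 -1.7500]
Step 5: x=[5.6983 12.7891 17.1319] v=[-5.1758 7.0468 -2.4726]
Step 6: x=[4.7525 13.8638 16.9281] v=[-3.7833 4.2988 -0.8154]
Step 7: x=[4.8964 13.4268 17.4582] v=[0.5755 -1.7482 2.1203]
Max displacement = 2.0625

Answer: 2.0625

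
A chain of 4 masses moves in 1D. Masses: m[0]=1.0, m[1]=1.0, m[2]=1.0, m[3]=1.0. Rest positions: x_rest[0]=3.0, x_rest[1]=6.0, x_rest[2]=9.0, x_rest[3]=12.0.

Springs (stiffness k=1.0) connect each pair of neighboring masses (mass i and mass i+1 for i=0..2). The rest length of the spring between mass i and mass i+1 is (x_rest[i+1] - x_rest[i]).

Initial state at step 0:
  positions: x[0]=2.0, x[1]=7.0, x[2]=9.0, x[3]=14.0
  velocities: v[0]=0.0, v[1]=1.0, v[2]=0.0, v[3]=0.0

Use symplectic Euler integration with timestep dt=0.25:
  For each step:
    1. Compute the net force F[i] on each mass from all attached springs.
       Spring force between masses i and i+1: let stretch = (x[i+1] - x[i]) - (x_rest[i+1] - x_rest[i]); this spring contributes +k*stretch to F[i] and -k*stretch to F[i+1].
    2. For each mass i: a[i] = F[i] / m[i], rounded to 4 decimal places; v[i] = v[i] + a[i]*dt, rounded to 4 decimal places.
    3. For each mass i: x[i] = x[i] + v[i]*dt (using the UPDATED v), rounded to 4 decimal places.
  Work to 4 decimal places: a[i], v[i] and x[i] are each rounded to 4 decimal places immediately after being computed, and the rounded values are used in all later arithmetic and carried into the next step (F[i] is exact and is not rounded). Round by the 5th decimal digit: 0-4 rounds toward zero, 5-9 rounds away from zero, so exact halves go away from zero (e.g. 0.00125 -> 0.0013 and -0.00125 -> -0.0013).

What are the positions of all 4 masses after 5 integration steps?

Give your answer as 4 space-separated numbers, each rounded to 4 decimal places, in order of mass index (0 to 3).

Step 0: x=[2.0000 7.0000 9.0000 14.0000] v=[0.0000 1.0000 0.0000 0.0000]
Step 1: x=[2.1250 7.0625 9.1875 13.8750] v=[0.5000 0.2500 0.7500 -0.5000]
Step 2: x=[2.3711 6.9492 9.5352 13.6445] v=[0.9844 -0.4531 1.3906 -0.9219]
Step 3: x=[2.7158 6.7114 9.9781 13.3447] v=[1.3789 -0.9511 1.7714 -1.1992]
Step 4: x=[3.1228 6.4281 10.4272 13.0220] v=[1.6278 -1.1333 1.7964 -1.2909]
Step 5: x=[3.5488 6.1881 10.7885 12.7246] v=[1.7041 -0.9599 1.4453 -1.1896]

Answer: 3.5488 6.1881 10.7885 12.7246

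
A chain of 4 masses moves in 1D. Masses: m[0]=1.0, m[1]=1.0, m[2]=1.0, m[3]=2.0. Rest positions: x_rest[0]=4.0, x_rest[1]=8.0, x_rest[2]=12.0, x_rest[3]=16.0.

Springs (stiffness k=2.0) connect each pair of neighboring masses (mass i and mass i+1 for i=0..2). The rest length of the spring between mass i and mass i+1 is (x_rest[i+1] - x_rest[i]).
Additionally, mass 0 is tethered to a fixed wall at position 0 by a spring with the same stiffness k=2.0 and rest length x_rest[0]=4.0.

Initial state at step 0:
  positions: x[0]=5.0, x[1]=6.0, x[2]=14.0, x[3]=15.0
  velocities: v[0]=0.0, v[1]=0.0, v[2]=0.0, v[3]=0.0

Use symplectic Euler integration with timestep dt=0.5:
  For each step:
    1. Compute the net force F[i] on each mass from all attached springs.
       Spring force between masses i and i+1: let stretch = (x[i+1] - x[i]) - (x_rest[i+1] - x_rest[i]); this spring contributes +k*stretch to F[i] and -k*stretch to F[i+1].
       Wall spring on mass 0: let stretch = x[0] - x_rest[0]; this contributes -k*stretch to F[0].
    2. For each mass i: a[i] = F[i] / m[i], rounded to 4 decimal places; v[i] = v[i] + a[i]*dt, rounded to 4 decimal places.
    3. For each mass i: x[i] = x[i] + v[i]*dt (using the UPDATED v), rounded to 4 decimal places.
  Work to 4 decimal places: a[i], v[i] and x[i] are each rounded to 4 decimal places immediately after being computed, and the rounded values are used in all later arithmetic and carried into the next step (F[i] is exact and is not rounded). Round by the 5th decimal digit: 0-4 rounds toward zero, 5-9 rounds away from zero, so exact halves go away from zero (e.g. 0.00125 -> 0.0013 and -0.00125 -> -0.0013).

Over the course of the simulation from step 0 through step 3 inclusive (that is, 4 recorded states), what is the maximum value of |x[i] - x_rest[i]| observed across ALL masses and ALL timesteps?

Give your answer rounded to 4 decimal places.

Step 0: x=[5.0000 6.0000 14.0000 15.0000] v=[0.0000 0.0000 0.0000 0.0000]
Step 1: x=[3.0000 9.5000 10.5000 15.7500] v=[-4.0000 7.0000 -7.0000 1.5000]
Step 2: x=[2.7500 10.2500 9.1250 16.1875] v=[-0.5000 1.5000 -2.7500 0.8750]
Step 3: x=[4.8750 6.6875 11.8438 15.8594] v=[4.2500 -7.1250 5.4375 -0.6563]
Max displacement = 2.8750

Answer: 2.8750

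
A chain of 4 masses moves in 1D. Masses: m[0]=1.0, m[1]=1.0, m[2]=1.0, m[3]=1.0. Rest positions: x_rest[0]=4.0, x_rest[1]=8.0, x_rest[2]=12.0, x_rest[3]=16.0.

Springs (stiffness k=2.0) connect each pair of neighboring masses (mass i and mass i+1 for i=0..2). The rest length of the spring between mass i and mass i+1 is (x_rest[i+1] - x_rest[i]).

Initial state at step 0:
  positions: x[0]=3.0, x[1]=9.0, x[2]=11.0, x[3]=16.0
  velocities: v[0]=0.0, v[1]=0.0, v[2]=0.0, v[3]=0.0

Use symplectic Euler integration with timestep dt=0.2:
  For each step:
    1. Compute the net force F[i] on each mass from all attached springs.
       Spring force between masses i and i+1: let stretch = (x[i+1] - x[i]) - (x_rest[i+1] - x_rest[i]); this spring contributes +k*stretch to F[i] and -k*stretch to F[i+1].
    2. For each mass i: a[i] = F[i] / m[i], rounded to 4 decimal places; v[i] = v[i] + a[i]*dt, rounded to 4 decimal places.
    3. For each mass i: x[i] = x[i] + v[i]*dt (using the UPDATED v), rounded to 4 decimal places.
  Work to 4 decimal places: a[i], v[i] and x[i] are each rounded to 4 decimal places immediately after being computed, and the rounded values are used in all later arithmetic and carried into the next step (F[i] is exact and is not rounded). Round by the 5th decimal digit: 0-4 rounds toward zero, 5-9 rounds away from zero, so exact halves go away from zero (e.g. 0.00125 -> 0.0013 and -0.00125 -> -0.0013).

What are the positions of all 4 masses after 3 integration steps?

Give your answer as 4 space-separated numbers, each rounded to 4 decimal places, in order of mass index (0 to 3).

Step 0: x=[3.0000 9.0000 11.0000 16.0000] v=[0.0000 0.0000 0.0000 0.0000]
Step 1: x=[3.1600 8.6800 11.2400 15.9200] v=[0.8000 -1.6000 1.2000 -0.4000]
Step 2: x=[3.4416 8.1232 11.6496 15.7856] v=[1.4080 -2.7840 2.0480 -0.6720]
Step 3: x=[3.7777 7.4740 12.1080 15.6403] v=[1.6806 -3.2461 2.2918 -0.7264]

Answer: 3.7777 7.4740 12.1080 15.6403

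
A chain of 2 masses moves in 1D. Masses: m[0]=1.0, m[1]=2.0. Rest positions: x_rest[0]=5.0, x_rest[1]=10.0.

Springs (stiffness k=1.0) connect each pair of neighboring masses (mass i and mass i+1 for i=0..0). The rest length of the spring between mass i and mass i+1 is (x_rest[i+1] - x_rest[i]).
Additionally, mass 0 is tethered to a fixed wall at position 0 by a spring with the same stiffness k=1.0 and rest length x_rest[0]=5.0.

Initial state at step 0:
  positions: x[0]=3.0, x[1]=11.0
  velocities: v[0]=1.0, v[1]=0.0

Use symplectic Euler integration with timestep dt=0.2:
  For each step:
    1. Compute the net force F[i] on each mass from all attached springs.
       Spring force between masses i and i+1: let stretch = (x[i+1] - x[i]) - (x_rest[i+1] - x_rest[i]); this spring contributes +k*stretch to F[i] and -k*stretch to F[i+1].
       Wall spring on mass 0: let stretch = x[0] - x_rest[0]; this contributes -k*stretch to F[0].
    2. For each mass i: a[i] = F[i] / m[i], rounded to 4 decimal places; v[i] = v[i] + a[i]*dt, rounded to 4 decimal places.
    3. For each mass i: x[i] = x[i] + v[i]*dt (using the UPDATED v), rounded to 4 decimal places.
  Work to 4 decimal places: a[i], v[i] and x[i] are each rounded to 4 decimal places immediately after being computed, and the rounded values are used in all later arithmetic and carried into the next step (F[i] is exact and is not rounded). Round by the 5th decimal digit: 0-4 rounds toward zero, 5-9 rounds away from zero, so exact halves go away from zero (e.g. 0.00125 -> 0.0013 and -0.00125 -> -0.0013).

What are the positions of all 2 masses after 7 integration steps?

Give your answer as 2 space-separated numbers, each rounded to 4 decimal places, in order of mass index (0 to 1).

Step 0: x=[3.0000 11.0000] v=[1.0000 0.0000]
Step 1: x=[3.4000 10.9400] v=[2.0000 -0.3000]
Step 2: x=[3.9656 10.8292] v=[2.8280 -0.5540]
Step 3: x=[4.6471 10.6811] v=[3.4076 -0.7404]
Step 4: x=[5.3841 10.5123] v=[3.6850 -0.8438]
Step 5: x=[6.1109 10.3410] v=[3.6338 -0.8566]
Step 6: x=[6.7624 10.1851] v=[3.2576 -0.7796]
Step 7: x=[7.2803 10.0607] v=[2.5897 -0.6219]

Answer: 7.2803 10.0607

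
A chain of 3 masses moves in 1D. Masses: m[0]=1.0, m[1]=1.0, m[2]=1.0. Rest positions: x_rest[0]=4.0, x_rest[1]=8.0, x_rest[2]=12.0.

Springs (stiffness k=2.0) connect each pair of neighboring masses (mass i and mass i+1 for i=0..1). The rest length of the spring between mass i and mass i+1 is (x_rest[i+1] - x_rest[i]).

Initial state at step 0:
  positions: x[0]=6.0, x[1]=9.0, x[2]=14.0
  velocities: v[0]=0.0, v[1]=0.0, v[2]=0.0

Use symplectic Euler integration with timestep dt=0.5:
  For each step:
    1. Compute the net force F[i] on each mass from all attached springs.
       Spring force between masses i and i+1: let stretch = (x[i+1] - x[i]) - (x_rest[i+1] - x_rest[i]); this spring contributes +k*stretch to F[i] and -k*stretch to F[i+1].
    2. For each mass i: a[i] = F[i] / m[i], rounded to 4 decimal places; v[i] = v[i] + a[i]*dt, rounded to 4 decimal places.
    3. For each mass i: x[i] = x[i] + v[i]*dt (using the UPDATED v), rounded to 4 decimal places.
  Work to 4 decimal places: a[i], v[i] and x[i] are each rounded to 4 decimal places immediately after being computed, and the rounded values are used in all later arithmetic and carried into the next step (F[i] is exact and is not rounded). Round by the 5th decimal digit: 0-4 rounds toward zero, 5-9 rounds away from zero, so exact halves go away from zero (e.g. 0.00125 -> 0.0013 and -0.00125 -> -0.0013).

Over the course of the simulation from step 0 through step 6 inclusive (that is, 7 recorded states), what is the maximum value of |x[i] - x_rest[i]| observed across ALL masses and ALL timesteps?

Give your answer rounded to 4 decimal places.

Answer: 2.5000

Derivation:
Step 0: x=[6.0000 9.0000 14.0000] v=[0.0000 0.0000 0.0000]
Step 1: x=[5.5000 10.0000 13.5000] v=[-1.0000 2.0000 -1.0000]
Step 2: x=[5.2500 10.5000 13.2500] v=[-0.5000 1.0000 -0.5000]
Step 3: x=[5.6250 9.7500 13.6250] v=[0.7500 -1.5000 0.7500]
Step 4: x=[6.0625 8.8750 14.0625] v=[0.8750 -1.7500 0.8750]
Step 5: x=[5.9063 9.1875 13.9063] v=[-0.3125 0.6250 -0.3125]
Step 6: x=[5.3907 10.2188 13.3907] v=[-1.0313 2.0626 -1.0313]
Max displacement = 2.5000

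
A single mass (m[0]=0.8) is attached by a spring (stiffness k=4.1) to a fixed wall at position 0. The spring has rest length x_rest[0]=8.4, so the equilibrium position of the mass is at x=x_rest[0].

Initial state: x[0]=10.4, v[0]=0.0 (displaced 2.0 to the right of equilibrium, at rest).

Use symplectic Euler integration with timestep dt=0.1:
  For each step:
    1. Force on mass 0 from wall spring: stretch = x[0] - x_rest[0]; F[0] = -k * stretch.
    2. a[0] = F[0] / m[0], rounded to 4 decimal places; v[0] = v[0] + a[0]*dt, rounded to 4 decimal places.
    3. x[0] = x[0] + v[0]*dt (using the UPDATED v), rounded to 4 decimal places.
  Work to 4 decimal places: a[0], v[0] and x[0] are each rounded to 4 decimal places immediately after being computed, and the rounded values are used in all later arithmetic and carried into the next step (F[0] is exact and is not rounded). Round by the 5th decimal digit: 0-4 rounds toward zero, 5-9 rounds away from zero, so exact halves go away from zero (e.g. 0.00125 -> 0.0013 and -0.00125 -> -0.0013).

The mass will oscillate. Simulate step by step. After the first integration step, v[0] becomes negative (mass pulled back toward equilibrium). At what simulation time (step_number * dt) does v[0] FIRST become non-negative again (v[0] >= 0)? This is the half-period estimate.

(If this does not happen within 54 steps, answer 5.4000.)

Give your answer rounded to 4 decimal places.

Answer: 1.4000

Derivation:
Step 0: x=[10.4000] v=[0.0000]
Step 1: x=[10.2975] v=[-1.0250]
Step 2: x=[10.0978] v=[-1.9975]
Step 3: x=[9.8110] v=[-2.8676]
Step 4: x=[9.4519] v=[-3.5907]
Step 5: x=[9.0389] v=[-4.1298]
Step 6: x=[8.5932] v=[-4.4572]
Step 7: x=[8.1376] v=[-4.5562]
Step 8: x=[7.6954] v=[-4.4217]
Step 9: x=[7.2893] v=[-4.0606]
Step 10: x=[6.9402] v=[-3.4914]
Step 11: x=[6.6659] v=[-2.7433]
Step 12: x=[6.4804] v=[-1.8546]
Step 13: x=[6.3933] v=[-0.8708]
Step 14: x=[6.4091] v=[0.1576]
First v>=0 after going negative at step 14, time=1.4000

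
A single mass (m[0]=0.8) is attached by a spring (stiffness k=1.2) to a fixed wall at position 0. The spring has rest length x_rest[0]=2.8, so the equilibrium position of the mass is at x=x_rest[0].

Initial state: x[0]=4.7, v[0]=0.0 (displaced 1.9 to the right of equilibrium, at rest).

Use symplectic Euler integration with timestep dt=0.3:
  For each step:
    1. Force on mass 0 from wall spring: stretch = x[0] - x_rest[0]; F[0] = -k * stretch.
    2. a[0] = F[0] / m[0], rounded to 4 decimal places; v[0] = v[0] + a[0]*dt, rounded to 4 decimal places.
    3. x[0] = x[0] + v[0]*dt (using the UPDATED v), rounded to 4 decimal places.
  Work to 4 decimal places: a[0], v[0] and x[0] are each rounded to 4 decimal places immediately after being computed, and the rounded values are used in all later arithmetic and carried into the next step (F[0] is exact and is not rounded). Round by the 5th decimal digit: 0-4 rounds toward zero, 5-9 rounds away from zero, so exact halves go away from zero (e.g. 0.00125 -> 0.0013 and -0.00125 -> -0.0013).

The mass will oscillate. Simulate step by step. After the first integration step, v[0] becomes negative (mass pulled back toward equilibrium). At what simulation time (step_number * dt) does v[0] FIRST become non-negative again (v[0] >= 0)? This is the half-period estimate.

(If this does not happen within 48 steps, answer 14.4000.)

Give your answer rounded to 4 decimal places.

Step 0: x=[4.7000] v=[0.0000]
Step 1: x=[4.4435] v=[-0.8550]
Step 2: x=[3.9651] v=[-1.5946]
Step 3: x=[3.3294] v=[-2.1189]
Step 4: x=[2.6223] v=[-2.3571]
Step 5: x=[1.9392] v=[-2.2771]
Step 6: x=[1.3723] v=[-1.8897]
Step 7: x=[0.9981] v=[-1.2472]
Step 8: x=[0.8672] v=[-0.4363]
Step 9: x=[0.9973] v=[0.4335]
First v>=0 after going negative at step 9, time=2.7000

Answer: 2.7000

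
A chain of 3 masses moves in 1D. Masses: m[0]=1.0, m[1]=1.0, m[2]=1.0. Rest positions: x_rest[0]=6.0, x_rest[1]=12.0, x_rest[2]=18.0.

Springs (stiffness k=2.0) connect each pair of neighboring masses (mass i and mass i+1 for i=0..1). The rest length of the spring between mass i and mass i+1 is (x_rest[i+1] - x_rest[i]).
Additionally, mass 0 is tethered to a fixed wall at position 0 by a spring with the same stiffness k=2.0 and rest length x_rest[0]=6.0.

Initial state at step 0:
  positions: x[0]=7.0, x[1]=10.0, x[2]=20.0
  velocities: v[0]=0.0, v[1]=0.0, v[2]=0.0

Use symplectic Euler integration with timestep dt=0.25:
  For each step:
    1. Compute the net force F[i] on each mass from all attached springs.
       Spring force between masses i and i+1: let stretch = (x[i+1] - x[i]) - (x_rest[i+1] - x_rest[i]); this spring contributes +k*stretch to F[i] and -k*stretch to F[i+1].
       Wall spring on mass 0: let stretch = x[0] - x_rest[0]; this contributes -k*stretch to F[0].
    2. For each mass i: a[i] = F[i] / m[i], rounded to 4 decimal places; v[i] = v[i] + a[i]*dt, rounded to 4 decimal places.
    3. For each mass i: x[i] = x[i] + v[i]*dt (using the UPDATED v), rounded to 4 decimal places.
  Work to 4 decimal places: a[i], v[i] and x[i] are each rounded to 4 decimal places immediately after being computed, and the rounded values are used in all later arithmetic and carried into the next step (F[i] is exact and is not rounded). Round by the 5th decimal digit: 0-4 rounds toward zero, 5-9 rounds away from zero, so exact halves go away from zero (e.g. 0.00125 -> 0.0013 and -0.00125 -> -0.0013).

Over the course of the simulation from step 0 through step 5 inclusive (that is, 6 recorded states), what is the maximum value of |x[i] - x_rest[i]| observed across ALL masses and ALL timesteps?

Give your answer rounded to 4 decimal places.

Answer: 2.4959

Derivation:
Step 0: x=[7.0000 10.0000 20.0000] v=[0.0000 0.0000 0.0000]
Step 1: x=[6.5000 10.8750 19.5000] v=[-2.0000 3.5000 -2.0000]
Step 2: x=[5.7344 12.2813 18.6719] v=[-3.0625 5.6250 -3.3125]
Step 3: x=[5.0703 13.6680 17.7950] v=[-2.6563 5.5469 -3.5078]
Step 4: x=[4.8472 14.4959 17.1522] v=[-0.8926 3.3116 -2.5713]
Step 5: x=[5.2243 14.4498 16.9273] v=[1.5082 -0.1846 -0.8995]
Max displacement = 2.4959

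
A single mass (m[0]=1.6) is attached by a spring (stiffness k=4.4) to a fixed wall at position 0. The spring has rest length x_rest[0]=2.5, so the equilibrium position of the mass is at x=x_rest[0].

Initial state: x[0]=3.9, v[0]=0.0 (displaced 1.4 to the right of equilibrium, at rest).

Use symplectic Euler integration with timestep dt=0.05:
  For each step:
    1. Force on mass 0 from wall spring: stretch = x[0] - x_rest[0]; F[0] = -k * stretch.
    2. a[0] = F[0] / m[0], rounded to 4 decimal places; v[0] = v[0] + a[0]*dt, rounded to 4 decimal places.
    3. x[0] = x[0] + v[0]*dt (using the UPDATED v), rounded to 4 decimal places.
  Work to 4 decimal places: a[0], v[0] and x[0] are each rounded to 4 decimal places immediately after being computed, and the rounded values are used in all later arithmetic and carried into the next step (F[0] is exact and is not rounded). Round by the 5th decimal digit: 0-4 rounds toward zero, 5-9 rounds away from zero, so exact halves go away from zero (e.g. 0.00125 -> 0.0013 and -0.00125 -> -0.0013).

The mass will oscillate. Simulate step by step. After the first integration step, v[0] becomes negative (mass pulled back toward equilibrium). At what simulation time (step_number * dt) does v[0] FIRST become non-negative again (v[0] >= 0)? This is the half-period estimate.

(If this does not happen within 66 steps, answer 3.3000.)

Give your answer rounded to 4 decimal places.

Answer: 1.9000

Derivation:
Step 0: x=[3.9000] v=[0.0000]
Step 1: x=[3.8904] v=[-0.1925]
Step 2: x=[3.8712] v=[-0.3837]
Step 3: x=[3.8426] v=[-0.5722]
Step 4: x=[3.8048] v=[-0.7568]
Step 5: x=[3.7580] v=[-0.9362]
Step 6: x=[3.7025] v=[-1.1092]
Step 7: x=[3.6388] v=[-1.2745]
Step 8: x=[3.5672] v=[-1.4311]
Step 9: x=[3.4883] v=[-1.5778]
Step 10: x=[3.4026] v=[-1.7137]
Step 11: x=[3.3107] v=[-1.8378]
Step 12: x=[3.2132] v=[-1.9493]
Step 13: x=[3.1108] v=[-2.0474]
Step 14: x=[3.0042] v=[-2.1314]
Step 15: x=[2.8942] v=[-2.2007]
Step 16: x=[2.7815] v=[-2.2549]
Step 17: x=[2.6668] v=[-2.2936]
Step 18: x=[2.5510] v=[-2.3165]
Step 19: x=[2.4348] v=[-2.3235]
Step 20: x=[2.3191] v=[-2.3145]
Step 21: x=[2.2046] v=[-2.2896]
Step 22: x=[2.0922] v=[-2.2490]
Step 23: x=[1.9826] v=[-2.1929]
Step 24: x=[1.8765] v=[-2.1218]
Step 25: x=[1.7747] v=[-2.0361]
Step 26: x=[1.6779] v=[-1.9364]
Step 27: x=[1.5867] v=[-1.8234]
Step 28: x=[1.5018] v=[-1.6978]
Step 29: x=[1.4238] v=[-1.5605]
Step 30: x=[1.3532] v=[-1.4125]
Step 31: x=[1.2905] v=[-1.2548]
Step 32: x=[1.2361] v=[-1.0885]
Step 33: x=[1.1904] v=[-0.9147]
Step 34: x=[1.1537] v=[-0.7346]
Step 35: x=[1.1262] v=[-0.5495]
Step 36: x=[1.1082] v=[-0.3606]
Step 37: x=[1.0997] v=[-0.1692]
Step 38: x=[1.1009] v=[0.0233]
First v>=0 after going negative at step 38, time=1.9000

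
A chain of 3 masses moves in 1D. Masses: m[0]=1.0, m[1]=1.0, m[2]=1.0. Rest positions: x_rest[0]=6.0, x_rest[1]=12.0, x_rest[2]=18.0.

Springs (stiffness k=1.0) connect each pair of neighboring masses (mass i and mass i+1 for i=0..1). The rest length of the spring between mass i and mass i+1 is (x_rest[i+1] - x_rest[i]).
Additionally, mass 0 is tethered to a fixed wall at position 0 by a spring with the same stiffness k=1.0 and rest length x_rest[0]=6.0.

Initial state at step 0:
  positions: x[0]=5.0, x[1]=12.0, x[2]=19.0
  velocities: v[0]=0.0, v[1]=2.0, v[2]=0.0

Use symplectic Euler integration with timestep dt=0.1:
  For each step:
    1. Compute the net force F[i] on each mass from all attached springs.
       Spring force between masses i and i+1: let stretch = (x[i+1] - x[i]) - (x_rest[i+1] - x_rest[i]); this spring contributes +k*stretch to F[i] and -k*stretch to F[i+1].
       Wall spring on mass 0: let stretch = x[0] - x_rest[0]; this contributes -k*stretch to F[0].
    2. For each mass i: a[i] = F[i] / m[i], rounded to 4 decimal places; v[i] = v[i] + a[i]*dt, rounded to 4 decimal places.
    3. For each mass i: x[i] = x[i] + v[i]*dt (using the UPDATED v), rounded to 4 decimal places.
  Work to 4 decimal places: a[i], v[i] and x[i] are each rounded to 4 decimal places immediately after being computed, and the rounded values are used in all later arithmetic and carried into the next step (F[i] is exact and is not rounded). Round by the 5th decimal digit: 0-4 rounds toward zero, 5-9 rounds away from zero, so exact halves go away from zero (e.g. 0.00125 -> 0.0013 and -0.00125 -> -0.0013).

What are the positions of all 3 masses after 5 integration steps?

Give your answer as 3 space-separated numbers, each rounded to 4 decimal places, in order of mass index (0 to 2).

Step 0: x=[5.0000 12.0000 19.0000] v=[0.0000 2.0000 0.0000]
Step 1: x=[5.0200 12.2000 18.9900] v=[0.2000 2.0000 -0.1000]
Step 2: x=[5.0616 12.3961 18.9721] v=[0.4160 1.9610 -0.1790]
Step 3: x=[5.1259 12.5846 18.9484] v=[0.6433 1.8852 -0.2366]
Step 4: x=[5.2136 12.7622 18.9211] v=[0.8766 1.7757 -0.2730]
Step 5: x=[5.3246 12.9259 18.8922] v=[1.1101 1.6367 -0.2889]

Answer: 5.3246 12.9259 18.8922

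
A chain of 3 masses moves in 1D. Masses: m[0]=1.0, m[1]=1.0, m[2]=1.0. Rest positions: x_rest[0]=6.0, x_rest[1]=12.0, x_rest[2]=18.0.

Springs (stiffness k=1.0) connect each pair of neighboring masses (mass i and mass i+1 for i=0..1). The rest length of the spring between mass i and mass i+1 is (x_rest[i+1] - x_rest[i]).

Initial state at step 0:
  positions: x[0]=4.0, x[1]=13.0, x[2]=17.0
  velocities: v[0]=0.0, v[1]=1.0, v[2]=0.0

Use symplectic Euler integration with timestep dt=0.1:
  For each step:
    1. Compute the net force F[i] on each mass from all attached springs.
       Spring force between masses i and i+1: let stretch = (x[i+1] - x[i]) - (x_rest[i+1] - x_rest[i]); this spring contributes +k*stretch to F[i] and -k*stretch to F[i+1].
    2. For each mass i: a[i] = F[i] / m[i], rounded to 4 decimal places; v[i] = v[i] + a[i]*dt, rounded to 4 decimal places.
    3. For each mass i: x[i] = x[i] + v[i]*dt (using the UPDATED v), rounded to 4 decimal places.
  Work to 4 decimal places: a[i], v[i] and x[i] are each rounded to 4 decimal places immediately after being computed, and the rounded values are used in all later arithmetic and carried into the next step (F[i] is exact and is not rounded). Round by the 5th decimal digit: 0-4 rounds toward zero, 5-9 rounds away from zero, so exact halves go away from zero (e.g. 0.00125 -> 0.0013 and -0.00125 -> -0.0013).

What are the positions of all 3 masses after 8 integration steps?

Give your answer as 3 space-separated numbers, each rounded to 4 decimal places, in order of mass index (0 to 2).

Step 0: x=[4.0000 13.0000 17.0000] v=[0.0000 1.0000 0.0000]
Step 1: x=[4.0300 13.0500 17.0200] v=[0.3000 0.5000 0.2000]
Step 2: x=[4.0902 13.0495 17.0603] v=[0.6020 -0.0050 0.4030]
Step 3: x=[4.1800 12.9995 17.1205] v=[0.8979 -0.4999 0.6019]
Step 4: x=[4.2980 12.9025 17.1995] v=[1.1799 -0.9698 0.7898]
Step 5: x=[4.4420 12.7624 17.2955] v=[1.4404 -1.4006 0.9601]
Step 6: x=[4.6092 12.5845 17.4062] v=[1.6724 -1.7793 1.1068]
Step 7: x=[4.7962 12.3750 17.5287] v=[1.8699 -2.0947 1.2246]
Step 8: x=[4.9990 12.1413 17.6596] v=[2.0278 -2.3372 1.3092]

Answer: 4.9990 12.1413 17.6596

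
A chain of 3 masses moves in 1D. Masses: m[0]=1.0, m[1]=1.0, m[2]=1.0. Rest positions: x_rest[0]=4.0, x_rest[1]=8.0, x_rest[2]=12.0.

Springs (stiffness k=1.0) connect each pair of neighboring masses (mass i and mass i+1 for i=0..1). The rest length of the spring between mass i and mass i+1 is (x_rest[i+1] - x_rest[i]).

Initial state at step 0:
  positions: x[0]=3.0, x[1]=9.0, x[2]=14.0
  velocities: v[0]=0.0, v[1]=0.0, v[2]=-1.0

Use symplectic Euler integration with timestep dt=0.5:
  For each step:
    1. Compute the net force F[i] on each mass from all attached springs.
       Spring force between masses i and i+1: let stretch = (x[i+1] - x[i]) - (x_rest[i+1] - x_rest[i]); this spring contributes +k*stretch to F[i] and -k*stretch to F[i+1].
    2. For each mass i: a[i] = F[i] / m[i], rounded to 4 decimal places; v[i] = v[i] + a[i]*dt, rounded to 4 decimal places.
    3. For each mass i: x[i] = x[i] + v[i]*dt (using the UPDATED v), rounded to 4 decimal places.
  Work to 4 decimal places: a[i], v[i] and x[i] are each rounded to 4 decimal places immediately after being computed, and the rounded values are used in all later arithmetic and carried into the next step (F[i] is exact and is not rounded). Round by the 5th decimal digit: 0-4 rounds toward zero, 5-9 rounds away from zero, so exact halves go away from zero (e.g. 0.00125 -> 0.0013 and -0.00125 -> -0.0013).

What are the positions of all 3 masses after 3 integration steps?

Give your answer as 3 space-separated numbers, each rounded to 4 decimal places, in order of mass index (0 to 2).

Step 0: x=[3.0000 9.0000 14.0000] v=[0.0000 0.0000 -1.0000]
Step 1: x=[3.5000 8.7500 13.2500] v=[1.0000 -0.5000 -1.5000]
Step 2: x=[4.3125 8.3125 12.3750] v=[1.6250 -0.8750 -1.7500]
Step 3: x=[5.1250 7.8906 11.4844] v=[1.6250 -0.8438 -1.7813]

Answer: 5.1250 7.8906 11.4844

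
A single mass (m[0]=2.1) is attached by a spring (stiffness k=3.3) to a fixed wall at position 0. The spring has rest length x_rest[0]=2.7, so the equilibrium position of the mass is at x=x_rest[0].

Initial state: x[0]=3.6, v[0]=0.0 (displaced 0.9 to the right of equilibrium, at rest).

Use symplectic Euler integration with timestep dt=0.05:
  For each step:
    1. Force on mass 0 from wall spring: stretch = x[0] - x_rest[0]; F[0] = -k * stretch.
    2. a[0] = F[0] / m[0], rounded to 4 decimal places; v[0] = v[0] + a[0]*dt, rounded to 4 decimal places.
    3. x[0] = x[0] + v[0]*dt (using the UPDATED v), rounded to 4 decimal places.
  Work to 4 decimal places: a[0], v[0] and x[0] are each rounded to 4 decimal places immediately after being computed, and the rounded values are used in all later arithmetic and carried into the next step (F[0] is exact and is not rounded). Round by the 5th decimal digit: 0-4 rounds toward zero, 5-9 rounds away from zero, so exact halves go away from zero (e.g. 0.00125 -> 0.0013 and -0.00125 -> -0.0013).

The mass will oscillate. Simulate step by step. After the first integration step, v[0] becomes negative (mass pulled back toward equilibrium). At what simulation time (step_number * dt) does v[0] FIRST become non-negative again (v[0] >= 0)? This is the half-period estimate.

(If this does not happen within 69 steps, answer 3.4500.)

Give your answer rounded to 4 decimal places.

Answer: 2.5500

Derivation:
Step 0: x=[3.6000] v=[0.0000]
Step 1: x=[3.5965] v=[-0.0707]
Step 2: x=[3.5894] v=[-0.1411]
Step 3: x=[3.5789] v=[-0.2110]
Step 4: x=[3.5649] v=[-0.2801]
Step 5: x=[3.5475] v=[-0.3481]
Step 6: x=[3.5268] v=[-0.4147]
Step 7: x=[3.5028] v=[-0.4797]
Step 8: x=[3.4757] v=[-0.5428]
Step 9: x=[3.4455] v=[-0.6038]
Step 10: x=[3.4124] v=[-0.6624]
Step 11: x=[3.3765] v=[-0.7184]
Step 12: x=[3.3379] v=[-0.7716]
Step 13: x=[3.2968] v=[-0.8217]
Step 14: x=[3.2534] v=[-0.8686]
Step 15: x=[3.2078] v=[-0.9121]
Step 16: x=[3.1602] v=[-0.9520]
Step 17: x=[3.1108] v=[-0.9882]
Step 18: x=[3.0598] v=[-1.0205]
Step 19: x=[3.0074] v=[-1.0488]
Step 20: x=[2.9538] v=[-1.0730]
Step 21: x=[2.8992] v=[-1.0929]
Step 22: x=[2.8438] v=[-1.1086]
Step 23: x=[2.7878] v=[-1.1199]
Step 24: x=[2.7315] v=[-1.1268]
Step 25: x=[2.6750] v=[-1.1293]
Step 26: x=[2.6186] v=[-1.1273]
Step 27: x=[2.5626] v=[-1.1209]
Step 28: x=[2.5071] v=[-1.1101]
Step 29: x=[2.4524] v=[-1.0949]
Step 30: x=[2.3986] v=[-1.0754]
Step 31: x=[2.3460] v=[-1.0517]
Step 32: x=[2.2948] v=[-1.0239]
Step 33: x=[2.2452] v=[-0.9921]
Step 34: x=[2.1974] v=[-0.9564]
Step 35: x=[2.1516] v=[-0.9169]
Step 36: x=[2.1079] v=[-0.8738]
Step 37: x=[2.0665] v=[-0.8273]
Step 38: x=[2.0276] v=[-0.7775]
Step 39: x=[1.9914] v=[-0.7247]
Step 40: x=[1.9580] v=[-0.6690]
Step 41: x=[1.9275] v=[-0.6107]
Step 42: x=[1.9000] v=[-0.5500]
Step 43: x=[1.8756] v=[-0.4871]
Step 44: x=[1.8545] v=[-0.4223]
Step 45: x=[1.8367] v=[-0.3559]
Step 46: x=[1.8223] v=[-0.2881]
Step 47: x=[1.8113] v=[-0.2191]
Step 48: x=[1.8038] v=[-0.1493]
Step 49: x=[1.7999] v=[-0.0789]
Step 50: x=[1.7995] v=[-0.0082]
Step 51: x=[1.8026] v=[0.0626]
First v>=0 after going negative at step 51, time=2.5500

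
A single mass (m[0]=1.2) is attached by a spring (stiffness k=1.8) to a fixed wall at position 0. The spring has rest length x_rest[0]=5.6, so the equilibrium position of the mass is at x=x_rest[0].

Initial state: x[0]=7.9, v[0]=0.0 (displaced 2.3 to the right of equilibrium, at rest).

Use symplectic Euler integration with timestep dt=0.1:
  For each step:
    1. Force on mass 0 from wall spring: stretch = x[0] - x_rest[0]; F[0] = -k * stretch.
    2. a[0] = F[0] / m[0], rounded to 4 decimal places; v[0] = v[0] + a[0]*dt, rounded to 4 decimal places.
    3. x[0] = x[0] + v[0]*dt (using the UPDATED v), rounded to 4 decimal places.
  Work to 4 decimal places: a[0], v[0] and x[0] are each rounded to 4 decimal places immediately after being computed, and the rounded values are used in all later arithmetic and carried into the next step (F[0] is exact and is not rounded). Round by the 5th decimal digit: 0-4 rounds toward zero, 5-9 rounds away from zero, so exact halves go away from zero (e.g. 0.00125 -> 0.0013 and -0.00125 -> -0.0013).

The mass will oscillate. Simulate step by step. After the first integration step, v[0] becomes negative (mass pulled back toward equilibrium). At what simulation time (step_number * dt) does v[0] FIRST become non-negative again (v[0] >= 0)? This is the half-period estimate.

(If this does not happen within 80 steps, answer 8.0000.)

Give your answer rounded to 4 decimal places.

Step 0: x=[7.9000] v=[0.0000]
Step 1: x=[7.8655] v=[-0.3450]
Step 2: x=[7.7970] v=[-0.6848]
Step 3: x=[7.6956] v=[-1.0144]
Step 4: x=[7.5627] v=[-1.3287]
Step 5: x=[7.4004] v=[-1.6231]
Step 6: x=[7.2111] v=[-1.8932]
Step 7: x=[6.9976] v=[-2.1349]
Step 8: x=[6.7632] v=[-2.3445]
Step 9: x=[6.5113] v=[-2.5190]
Step 10: x=[6.2457] v=[-2.6557]
Step 11: x=[5.9704] v=[-2.7526]
Step 12: x=[5.6896] v=[-2.8082]
Step 13: x=[5.4074] v=[-2.8216]
Step 14: x=[5.1281] v=[-2.7927]
Step 15: x=[4.8559] v=[-2.7219]
Step 16: x=[4.5949] v=[-2.6103]
Step 17: x=[4.3490] v=[-2.4595]
Step 18: x=[4.1218] v=[-2.2719]
Step 19: x=[3.9168] v=[-2.0502]
Step 20: x=[3.7370] v=[-1.7977]
Step 21: x=[3.5852] v=[-1.5183]
Step 22: x=[3.4636] v=[-1.2161]
Step 23: x=[3.3740] v=[-0.8956]
Step 24: x=[3.3178] v=[-0.5617]
Step 25: x=[3.2959] v=[-0.2194]
Step 26: x=[3.3085] v=[0.1262]
First v>=0 after going negative at step 26, time=2.6000

Answer: 2.6000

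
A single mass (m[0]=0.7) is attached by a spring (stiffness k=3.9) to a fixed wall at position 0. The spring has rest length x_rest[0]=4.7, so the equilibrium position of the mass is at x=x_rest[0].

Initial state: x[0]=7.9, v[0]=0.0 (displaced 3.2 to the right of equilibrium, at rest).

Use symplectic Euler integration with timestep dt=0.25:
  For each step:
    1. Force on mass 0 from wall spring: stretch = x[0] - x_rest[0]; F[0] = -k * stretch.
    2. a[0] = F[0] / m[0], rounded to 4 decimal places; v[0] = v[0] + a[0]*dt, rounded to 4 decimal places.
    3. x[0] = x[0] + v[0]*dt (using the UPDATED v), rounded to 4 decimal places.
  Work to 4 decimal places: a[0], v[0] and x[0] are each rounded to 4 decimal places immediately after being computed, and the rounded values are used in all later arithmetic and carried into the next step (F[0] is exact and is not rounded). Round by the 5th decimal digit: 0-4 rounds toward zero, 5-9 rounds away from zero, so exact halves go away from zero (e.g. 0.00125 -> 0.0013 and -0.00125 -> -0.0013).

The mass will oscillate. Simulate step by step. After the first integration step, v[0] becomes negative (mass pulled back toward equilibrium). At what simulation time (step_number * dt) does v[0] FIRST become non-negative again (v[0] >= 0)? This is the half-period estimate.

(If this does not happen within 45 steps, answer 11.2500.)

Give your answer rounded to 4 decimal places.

Answer: 1.5000

Derivation:
Step 0: x=[7.9000] v=[0.0000]
Step 1: x=[6.7857] v=[-4.4572]
Step 2: x=[4.9451] v=[-7.3623]
Step 3: x=[3.0192] v=[-7.7037]
Step 4: x=[1.6786] v=[-5.3626]
Step 5: x=[1.3901] v=[-1.1542]
Step 6: x=[2.2541] v=[3.4560]
First v>=0 after going negative at step 6, time=1.5000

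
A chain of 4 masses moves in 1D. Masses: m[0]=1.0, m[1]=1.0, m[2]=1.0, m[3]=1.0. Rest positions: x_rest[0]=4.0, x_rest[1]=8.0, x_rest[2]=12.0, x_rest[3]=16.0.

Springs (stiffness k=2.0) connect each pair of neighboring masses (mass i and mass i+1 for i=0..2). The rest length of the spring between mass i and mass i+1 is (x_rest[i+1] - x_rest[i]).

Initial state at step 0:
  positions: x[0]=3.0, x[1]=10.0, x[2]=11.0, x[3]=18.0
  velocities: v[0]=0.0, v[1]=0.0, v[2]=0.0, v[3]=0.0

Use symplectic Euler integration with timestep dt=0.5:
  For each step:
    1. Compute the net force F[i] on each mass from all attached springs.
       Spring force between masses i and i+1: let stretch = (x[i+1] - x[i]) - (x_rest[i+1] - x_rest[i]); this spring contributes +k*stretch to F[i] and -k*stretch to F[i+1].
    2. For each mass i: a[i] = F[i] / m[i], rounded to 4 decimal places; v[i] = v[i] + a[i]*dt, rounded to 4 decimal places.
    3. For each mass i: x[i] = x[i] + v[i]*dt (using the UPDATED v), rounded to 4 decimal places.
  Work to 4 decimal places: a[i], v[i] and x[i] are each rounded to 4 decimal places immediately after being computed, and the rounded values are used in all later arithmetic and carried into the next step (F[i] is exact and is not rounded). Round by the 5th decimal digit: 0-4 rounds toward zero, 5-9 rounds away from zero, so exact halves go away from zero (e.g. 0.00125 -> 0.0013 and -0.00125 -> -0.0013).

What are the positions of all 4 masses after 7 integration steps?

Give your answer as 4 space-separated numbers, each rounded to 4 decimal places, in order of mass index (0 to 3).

Answer: 5.2500 7.9375 13.0625 15.7500

Derivation:
Step 0: x=[3.0000 10.0000 11.0000 18.0000] v=[0.0000 0.0000 0.0000 0.0000]
Step 1: x=[4.5000 7.0000 14.0000 16.5000] v=[3.0000 -6.0000 6.0000 -3.0000]
Step 2: x=[5.2500 6.2500 14.7500 15.7500] v=[1.5000 -1.5000 1.5000 -1.5000]
Step 3: x=[4.5000 9.2500 11.7500 16.5000] v=[-1.5000 6.0000 -6.0000 1.5000]
Step 4: x=[4.1250 11.1250 9.8750 16.8750] v=[-0.7500 3.7500 -3.7500 0.7500]
Step 5: x=[5.2500 8.8750 12.1250 15.7500] v=[2.2500 -4.5000 4.5000 -2.2500]
Step 6: x=[6.1875 6.4375 14.5625 14.8125] v=[1.8750 -4.8750 4.8750 -1.8750]
Step 7: x=[5.2500 7.9375 13.0625 15.7500] v=[-1.8750 3.0000 -3.0000 1.8750]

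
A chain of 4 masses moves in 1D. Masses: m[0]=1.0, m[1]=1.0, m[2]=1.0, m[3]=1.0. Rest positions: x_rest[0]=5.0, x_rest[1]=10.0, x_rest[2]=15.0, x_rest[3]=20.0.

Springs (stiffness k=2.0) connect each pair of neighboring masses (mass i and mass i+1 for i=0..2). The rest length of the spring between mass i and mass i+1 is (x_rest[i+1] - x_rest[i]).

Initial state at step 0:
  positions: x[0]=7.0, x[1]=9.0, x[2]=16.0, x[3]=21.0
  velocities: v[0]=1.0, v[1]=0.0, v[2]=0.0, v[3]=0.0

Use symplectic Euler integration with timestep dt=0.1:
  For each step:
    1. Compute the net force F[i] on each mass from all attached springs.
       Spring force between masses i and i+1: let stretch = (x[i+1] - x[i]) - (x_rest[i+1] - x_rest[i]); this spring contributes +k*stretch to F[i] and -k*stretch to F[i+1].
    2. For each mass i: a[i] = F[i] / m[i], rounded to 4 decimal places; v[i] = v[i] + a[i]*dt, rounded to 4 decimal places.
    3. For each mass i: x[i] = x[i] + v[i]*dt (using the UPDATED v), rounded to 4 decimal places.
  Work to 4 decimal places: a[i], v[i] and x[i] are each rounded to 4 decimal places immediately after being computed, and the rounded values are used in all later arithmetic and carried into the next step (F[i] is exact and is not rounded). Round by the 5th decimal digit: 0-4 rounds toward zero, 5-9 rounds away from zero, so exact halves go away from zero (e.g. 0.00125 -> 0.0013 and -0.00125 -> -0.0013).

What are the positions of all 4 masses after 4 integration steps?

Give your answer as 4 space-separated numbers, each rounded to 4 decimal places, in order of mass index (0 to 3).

Step 0: x=[7.0000 9.0000 16.0000 21.0000] v=[1.0000 0.0000 0.0000 0.0000]
Step 1: x=[7.0400 9.1000 15.9600 21.0000] v=[0.4000 1.0000 -0.4000 0.0000]
Step 2: x=[7.0212 9.2960 15.8836 20.9992] v=[-0.1880 1.9600 -0.7640 -0.0080]
Step 3: x=[6.9479 9.5783 15.7778 20.9961] v=[-0.7330 2.8226 -1.0584 -0.0311]
Step 4: x=[6.8272 9.9319 15.6523 20.9886] v=[-1.2069 3.5364 -1.2546 -0.0748]

Answer: 6.8272 9.9319 15.6523 20.9886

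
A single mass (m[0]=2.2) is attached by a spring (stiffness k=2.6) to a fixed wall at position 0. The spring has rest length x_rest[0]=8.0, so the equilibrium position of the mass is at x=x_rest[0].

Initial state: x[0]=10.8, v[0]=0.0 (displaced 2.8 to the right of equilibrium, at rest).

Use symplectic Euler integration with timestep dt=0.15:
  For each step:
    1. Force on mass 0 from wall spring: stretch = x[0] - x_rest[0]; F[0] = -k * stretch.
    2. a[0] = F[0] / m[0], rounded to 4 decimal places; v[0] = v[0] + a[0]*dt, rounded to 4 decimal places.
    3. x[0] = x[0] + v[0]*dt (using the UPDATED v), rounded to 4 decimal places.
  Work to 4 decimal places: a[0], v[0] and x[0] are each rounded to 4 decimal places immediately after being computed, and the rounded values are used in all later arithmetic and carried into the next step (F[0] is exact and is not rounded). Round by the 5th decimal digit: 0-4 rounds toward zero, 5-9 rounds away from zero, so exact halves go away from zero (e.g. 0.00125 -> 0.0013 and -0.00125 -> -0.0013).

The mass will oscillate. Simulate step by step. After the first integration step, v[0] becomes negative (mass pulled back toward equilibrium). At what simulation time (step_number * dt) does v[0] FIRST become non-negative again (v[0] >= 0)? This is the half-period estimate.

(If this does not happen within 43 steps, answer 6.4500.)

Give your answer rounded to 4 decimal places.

Step 0: x=[10.8000] v=[0.0000]
Step 1: x=[10.7255] v=[-0.4964]
Step 2: x=[10.5786] v=[-0.9796]
Step 3: x=[10.3631] v=[-1.4367]
Step 4: x=[10.0848] v=[-1.8556]
Step 5: x=[9.7510] v=[-2.2252]
Step 6: x=[9.3707] v=[-2.5356]
Step 7: x=[8.9539] v=[-2.7786]
Step 8: x=[8.5117] v=[-2.9477]
Step 9: x=[8.0559] v=[-3.0384]
Step 10: x=[7.5987] v=[-3.0483]
Step 11: x=[7.1521] v=[-2.9772]
Step 12: x=[6.7281] v=[-2.8269]
Step 13: x=[6.3379] v=[-2.6014]
Step 14: x=[5.9919] v=[-2.3068]
Step 15: x=[5.6993] v=[-1.9508]
Step 16: x=[5.4679] v=[-1.5430]
Step 17: x=[5.3038] v=[-1.0941]
Step 18: x=[5.2114] v=[-0.6161]
Step 19: x=[5.1931] v=[-0.1218]
Step 20: x=[5.2495] v=[0.3758]
First v>=0 after going negative at step 20, time=3.0000

Answer: 3.0000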